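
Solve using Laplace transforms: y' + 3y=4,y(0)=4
Take L of both sides: sY(s) - 4 + 3Y(s)=4/s
Y(s)(s + 3)=4/s + 4
Y(s)=4/(s(s + 3)) + 4/(s + 3)
Partial fractions: 4/(s(s + 3))=(4/3)/s - (4/3)/(s + 3)
So Y(s)=(4/3)/s + (8/3)/(s + 3)
Inverse transform (L^(-1){1/s}=1, L^(-1){1/(s + 3)}=e^(-3t)):

Answer: y(t)=4/3 + (8/3)·e^(-3t)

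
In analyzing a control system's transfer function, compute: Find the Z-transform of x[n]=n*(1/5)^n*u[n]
Using the property Z{n * a^n * u[n]} = az/(z-a)^2
With a = 1/5: X(z) = (1/5)z/(z - 1/5)^2, |z| > 1/5

Answer: (1/5)z/(z - 1/5)^2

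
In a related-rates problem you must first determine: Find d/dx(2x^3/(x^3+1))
Quotient rule: (f/g)'=(f'g - fg')/g²
f=2x^3, f'=6x^2
g=x^3 + 1, g'=3x^2

Answer: (6x^2·(x^3 + 1) - 6x^5)/(x^3 + 1)²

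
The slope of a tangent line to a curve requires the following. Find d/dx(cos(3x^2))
Chain rule: d/dx[cos(u)] = -sin(u)·u' where u = 3x^2
u' = 6x

Answer: -6x·sin(3x^2)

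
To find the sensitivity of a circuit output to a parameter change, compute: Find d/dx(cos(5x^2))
Chain rule: d/dx[cos(u)]=-sin(u)·u' where u=5x^2
u'=10x

Answer: -10x·sin(5x^2)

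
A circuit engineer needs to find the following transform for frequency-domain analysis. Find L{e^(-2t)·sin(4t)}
First shifting: L{e^(at)f(t)}=F(s-a)
L{sin(4t)}=4/(s² + 16)
Shift: 4/((s + 2)² + 16)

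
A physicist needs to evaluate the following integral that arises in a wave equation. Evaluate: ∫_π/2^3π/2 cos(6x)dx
Antiderivative: sin(6x)/6
Evaluate at bounds: [sin(6·3π/2)/6] - [sin(6·π/2)/6]
= ((0) - (0))/6 = 0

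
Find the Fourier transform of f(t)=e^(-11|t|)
Using the standard pair: F{e^(-a|t|)}=2a/(a^2 + omega^2)
With a=11: F(omega)=22/(121 + omega^2)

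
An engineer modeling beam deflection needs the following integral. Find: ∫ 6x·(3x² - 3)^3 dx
Let u = 3x² - 3, du = 6x dx
∫ u^3 du = u^4/4+C

Answer: (3x² - 3)^4/4+C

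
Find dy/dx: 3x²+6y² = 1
Differentiate: 6x + 12y·(dy/dx)=0
dy/dx=-6x/(12y)=-(1/2)·(x/y)

Answer: dy/dx=-(1/2)·(x/y)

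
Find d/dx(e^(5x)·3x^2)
Product rule: (fg)' = f'g + fg'
f = e^(5x), f' = 5·e^(5x)
g = 3x^2, g' = 6x

Answer: 15·e^(5x)·x^2 + 6·e^(5x)·x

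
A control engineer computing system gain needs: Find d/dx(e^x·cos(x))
Product rule: (fg)'=f'g + fg'
f=e^x, f'=e^x
g=cos(x), g'=-sin(x)

Answer: e^x·cos(x) - e^x·sin(x)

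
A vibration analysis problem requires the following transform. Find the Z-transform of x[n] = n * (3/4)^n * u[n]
Using the property Z{n*a^n*u[n]} = az/(z-a)^2
With a = 3/4: X(z) = (3/4)z/(z - 3/4)^2, |z| > 3/4

Answer: (3/4)z/(z - 3/4)^2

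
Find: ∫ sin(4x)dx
Using substitution u = 4x: ∫ sin(u) du/4 = -cos(u)/4+C

Answer: (-1/4)cos(4x)+C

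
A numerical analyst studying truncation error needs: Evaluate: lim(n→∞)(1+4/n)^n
This is the definition of e^4: lim(1+4/n)^n=e^4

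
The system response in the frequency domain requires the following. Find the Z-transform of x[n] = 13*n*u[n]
Z{n * u[n]}=z/(z-1)^2
By linearity: Z{13 * n * u[n]}=13z/(z-1)^2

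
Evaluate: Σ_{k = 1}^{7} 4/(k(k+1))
Partial fractions: 4/(k(k + 1))=4/k - 4/(k + 1)
Telescoping sum: 4(1 - 1/8)=4·7/8

Answer: 7/2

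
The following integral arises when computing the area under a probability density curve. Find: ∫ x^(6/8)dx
Power rule: ∫ x^(3/4) dx=x^(7/4)/(7/4) + C

Answer: (4/7)·x^(7/4) + C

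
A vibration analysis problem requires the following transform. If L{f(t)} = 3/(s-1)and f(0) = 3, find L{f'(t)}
L{f'(t)} = s·F(s) - f(0) = 3s/(s-1) - 3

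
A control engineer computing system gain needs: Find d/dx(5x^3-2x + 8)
Power rule: d/dx(ax^n) = n·a·x^(n-1)
Term by term: 15·x^2 - 2

Answer: 15x^2 - 2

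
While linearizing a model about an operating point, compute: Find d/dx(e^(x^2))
Chain rule: d/dx[e^u]=e^u · u' where u=x^2
u'=2x

Answer: 2x·e^(x^2)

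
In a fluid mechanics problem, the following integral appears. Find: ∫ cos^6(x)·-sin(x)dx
Let u=cos(x), du=-sin(x) dx
∫ u^6 du=u^7/7+C

Answer: cos^7(x)/7+C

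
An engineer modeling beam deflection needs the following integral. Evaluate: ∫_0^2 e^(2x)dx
Antiderivative: (1/2)e^(2x)
Evaluate: (1/2)(e^4 - 1)

Answer: (e^4 - 1)/2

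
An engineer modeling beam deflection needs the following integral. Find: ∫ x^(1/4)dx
Power rule: ∫ x^(1/4) dx=x^(5/4)/(5/4) + C

Answer: (4/5)·x^(5/4) + C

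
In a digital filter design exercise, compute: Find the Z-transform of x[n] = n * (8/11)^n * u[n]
Using the property Z{n*a^n*u[n]}=az/(z-a)^2
With a=8/11: X(z)=(8/11)z/(z - 8/11)^2, |z| > 8/11

Answer: (8/11)z/(z - 8/11)^2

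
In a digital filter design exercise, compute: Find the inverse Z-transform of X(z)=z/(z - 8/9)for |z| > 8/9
Standard pair: z/(z-a) <-> a^n*u[n] for causal signals
With a=8/9: x[n]=(8/9)^n*u[n]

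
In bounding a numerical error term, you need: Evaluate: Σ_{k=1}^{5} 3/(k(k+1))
Partial fractions: 3/(k(k+1))=3/k - 3/(k+1)
Telescoping sum: 3(1-1/6)=3·5/6

Answer: 5/2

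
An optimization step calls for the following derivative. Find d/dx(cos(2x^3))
Chain rule: d/dx[cos(u)] = -sin(u)·u' where u = 2x^3
u' = 6x^2

Answer: -6x^2·sin(2x^3)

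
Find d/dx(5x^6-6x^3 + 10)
Power rule: d/dx(ax^n)=n·a·x^(n-1)
Term by term: 30·x^5 - 18·x^2

Answer: 30x^5 - 18x^2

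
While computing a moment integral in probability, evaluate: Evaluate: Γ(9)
Γ(n) = (n-1)! for positive integers
Γ(9) = 8! = 40320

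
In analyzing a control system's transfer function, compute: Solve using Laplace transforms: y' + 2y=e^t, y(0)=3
Take L: sY - 3 + 2Y=1/(s-1)
Y(s + 2)=1/(s-1) + 3
Y=1/((s-1)(s + 2)) + 3/(s + 2)
Partial fractions: 1/((s-1)(s + 2))=(1/3)/(s-1) - (1/3)/(s + 2)
So Y=(1/3)/(s-1) + (8/3)/(s + 2)
Inverse Laplace transform (L^(-1){1/(s-1)}=e^t, L^(-1){1/(s + 2)}=e^(-2t)):

Answer: y(t)=(1/3)·e^t + (8/3)·e^(-2t)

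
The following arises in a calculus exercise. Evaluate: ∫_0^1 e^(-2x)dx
Antiderivative: (1/(-2))e^(-2x)
Evaluate: (1/(-2))(e^-2 - 1)

Answer: (e^-2 - 1)/(-2)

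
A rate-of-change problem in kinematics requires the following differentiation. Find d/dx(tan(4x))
Chain rule: d/dx[tan(u)]=sec²(u)·u' where u=4x
u'=4

Answer: 4·sec²(4x)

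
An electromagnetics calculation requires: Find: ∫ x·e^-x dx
Integration by parts: u = x, dv = e^-x dx
du = dx, v = -e^-x
= -x·e^-x - ∫ -e^-x dx
= -x·e^-x - e^-x + C

Answer: -e^-x(x + 1) + C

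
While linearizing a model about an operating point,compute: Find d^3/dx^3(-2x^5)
Apply power rule 3 times:
d^1: -10x^4
d^2: -40x^3
d^3: -120x^2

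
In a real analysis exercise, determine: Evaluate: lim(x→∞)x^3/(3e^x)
Apply L'Hôpital 3 times (∞/∞ each time):
Eventually get 3!/(3e^x) → 0

Answer: 0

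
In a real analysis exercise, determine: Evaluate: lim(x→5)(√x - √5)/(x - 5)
Multiply by conjugate (√x + √5)/(√x + √5):
= (x - 5)/((x - 5)(√x + √5)) = 1/(√x + √5)
As x → 5: 1/(2√5)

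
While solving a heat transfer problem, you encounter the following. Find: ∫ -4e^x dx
Since d/dx[e^x] = +e^x, we get -4e^x+C

Answer: -4e^x+C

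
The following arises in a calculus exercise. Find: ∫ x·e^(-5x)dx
Integration by parts: u = x, dv = e^(-5x) dx
du = dx, v = e^(-5x)/(-5)
= x·e^(-5x)/(-5) - ∫ e^(-5x)/(-5) dx
= x·e^(-5x)/(-5) - e^(-5x)/25+C

Answer: e^(-5x)(x/(-5)-1/25)+C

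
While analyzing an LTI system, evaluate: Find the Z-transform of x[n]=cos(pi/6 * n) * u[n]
Z{cos(w0 * n) * u[n]} = z(z - cos(w0))/(z^2-2z * cos(w0)+1)
With w0 = pi/6: X(z) = z(z - cos(pi/6))/(z^2-2z * cos(pi/6)+1)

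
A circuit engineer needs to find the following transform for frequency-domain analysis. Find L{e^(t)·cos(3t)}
First shifting: L{e^(at)f(t)} = F(s-a)
L{cos(3t)} = s/(s²+9)
Shift: (s-1)/((s-1)²+9)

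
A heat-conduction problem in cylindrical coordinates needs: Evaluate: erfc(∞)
erfc(x)=1 - erf(x); erfc(∞)=1 - erf(∞)=1 - 1=0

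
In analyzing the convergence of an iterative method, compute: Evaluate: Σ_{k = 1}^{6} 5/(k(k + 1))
Partial fractions: 5/(k(k+1))=5/k - 5/(k+1)
Telescoping sum: 5(1-1/7)=5·6/7

Answer: 30/7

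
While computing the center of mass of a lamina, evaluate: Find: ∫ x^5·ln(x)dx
By parts: u = ln(x), dv = x^5 dx
du = 1/x dx, v = x^6/6
= x^6·ln(x)/6 - ∫ x^5/6 dx
= x^6·ln(x)/6 - x^6/36+C

Answer: x^6(ln(x)/6-1/36)+C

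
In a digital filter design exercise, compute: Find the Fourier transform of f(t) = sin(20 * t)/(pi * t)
sin(W * t)/(pi * t) = (W/pi) * sinc(W * t/pi) is the impulse response of the ideal low-pass filter with cutoff W (here W = 20).
Its Fourier transform is a rectangular function:
F(omega) = 1 for |omega| < 20, 0 otherwise

Answer: rect(omega/40) [i.e., 1 for |omega| < 20, 0 otherwise]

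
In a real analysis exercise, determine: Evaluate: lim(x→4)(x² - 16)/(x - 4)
Factor: (x² - 16)=(x-4)(x+4)
Cancel (x-4): lim(x→4) (x+4)=8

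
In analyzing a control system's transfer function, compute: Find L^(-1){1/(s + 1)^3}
L^(-1){1/(s-a)^n} = t^(n-1)·e^(at)/(n-1)!
Here a = -1, n = 3: t^2·e^(-t)/2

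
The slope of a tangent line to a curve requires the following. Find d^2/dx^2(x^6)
Apply power rule 2 times:
d^1: 6x^5
d^2: 30x^4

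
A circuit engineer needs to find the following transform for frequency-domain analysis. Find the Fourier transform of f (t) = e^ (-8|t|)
Using the standard pair: F{e^(-a|t|)}=2a/(a^2+omega^2)
With a=8: F(omega)=16/(64+omega^2)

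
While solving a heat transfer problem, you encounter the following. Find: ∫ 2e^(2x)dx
Since d/dx[e^(2x)] = 2e^(2x), we get 1 e^(2x)+C

Answer: e^(2x)+C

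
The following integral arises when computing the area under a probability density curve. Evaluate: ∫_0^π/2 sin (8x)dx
Antiderivative: -cos(8x)/8
Evaluate at bounds: [-cos(8·π/2)/8] - [-cos(8·0)/8]
= (-(1) + (1))/8 = 0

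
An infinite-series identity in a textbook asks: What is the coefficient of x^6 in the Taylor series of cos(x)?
cos(x)=Σ (-1)^k x^(2k)/(2k)!
For x^6: (-1)^3/6!=-1/720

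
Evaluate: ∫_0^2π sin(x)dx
Antiderivative: -cos(x)
Evaluate at bounds: [-cos(1·2π)/1] - [-cos(1·0)/1]
= (-(1)+(1))/1 = 0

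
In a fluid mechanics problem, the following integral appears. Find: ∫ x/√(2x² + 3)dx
Let u = 2x²+3, du = 4x dx
∫ (1/4)·u^(-1/2) du = √u/2+C

Answer: √(2x²+3)/2+C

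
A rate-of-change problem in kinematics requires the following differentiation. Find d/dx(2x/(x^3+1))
Quotient rule: (f/g)' = (f'g - fg')/g²
f = 2x, f' = 2
g = x^3+1, g' = 3x^2

Answer: (2·(x^3+1)-6x^3)/(x^3+1)²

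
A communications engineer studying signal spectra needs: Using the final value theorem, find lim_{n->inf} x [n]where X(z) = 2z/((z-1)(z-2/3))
Final value theorem: lim x[n] = lim_{z->1} (z-1)*X(z)
(z-1)*X(z) = 2z/(z-2/3)
As z->1: 2/(1-2/3) = 2/(1/3) = 6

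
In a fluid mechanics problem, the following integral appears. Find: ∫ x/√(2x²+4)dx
Let u = 2x² + 4, du = 4x dx
∫ (1/4)·u^(-1/2) du = √u/2 + C

Answer: √(2x² + 4)/2 + C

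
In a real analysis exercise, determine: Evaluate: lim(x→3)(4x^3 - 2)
Polynomial is continuous, so substitute x = 3:
4·3^3 - 2 = 106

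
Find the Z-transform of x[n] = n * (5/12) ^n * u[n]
Using the property Z{n*a^n*u[n]}=az/(z-a)^2
With a=5/12: X(z)=(5/12)z/(z - 5/12)^2, |z| > 5/12

Answer: (5/12)z/(z - 5/12)^2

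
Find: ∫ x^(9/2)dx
Power rule: ∫ x^(9/2) dx=x^(11/2)/(11/2) + C

Answer: (2/11)·x^(11/2) + C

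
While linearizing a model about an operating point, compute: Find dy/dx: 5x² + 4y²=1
Differentiate: 10x + 8y·(dy/dx)=0
dy/dx=-10x/(8y)=-(5/4)·(x/y)

Answer: dy/dx=-(5/4)·(x/y)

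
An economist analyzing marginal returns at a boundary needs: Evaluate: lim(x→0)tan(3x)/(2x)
tan(u) ≈ u for small u:
tan(3x)/(2x) ≈ 3x/(2x)=3/2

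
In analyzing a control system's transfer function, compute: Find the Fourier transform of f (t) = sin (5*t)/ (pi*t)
sin(W*t)/(pi*t)=(W/pi)*sinc(W*t/pi) is the impulse response of the ideal low-pass filter with cutoff W (here W=5).
Its Fourier transform is a rectangular function:
F(omega)=1 for |omega| < 5, 0 otherwise

Answer: rect(omega/10) [i.e., 1 for |omega| < 5, 0 otherwise]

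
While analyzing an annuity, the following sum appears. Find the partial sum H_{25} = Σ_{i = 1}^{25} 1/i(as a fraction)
H_25 = 1+1/2+1/3+...+1/25
= 34052522467/8923714800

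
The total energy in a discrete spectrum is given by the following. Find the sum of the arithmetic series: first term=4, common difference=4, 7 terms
Last term: a_n=4+(7-1)·4=28
Sum=n(a_1+a_n)/2=7(4+28)/2=112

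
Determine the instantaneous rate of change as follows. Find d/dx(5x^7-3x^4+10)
Power rule: d/dx(ax^n)=n·a·x^(n-1)
Term by term: 35·x^6-12·x^3

Answer: 35x^6-12x^3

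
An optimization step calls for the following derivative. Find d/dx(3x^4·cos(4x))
Product rule: (fg)'=f'g+fg'
f=3x^4, f'=12x^3
g=cos(4x), g'=-4·sin(4x)

Answer: 12x^3·cos(4x)-12x^4·sin(4x)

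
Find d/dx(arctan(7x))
d/dx[arctan(u)]=u'/(1 + u²), u=7x, u'=7

Answer: 7/(1 + 49x²)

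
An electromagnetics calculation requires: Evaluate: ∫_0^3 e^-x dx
Antiderivative: -e^-x
Evaluate: -(e^-3 - 1)

Answer: (e^-3 - 1)/(-1)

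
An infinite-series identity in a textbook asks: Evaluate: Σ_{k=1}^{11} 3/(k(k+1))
Partial fractions: 3/(k(k + 1)) = 3/k - 3/(k + 1)
Telescoping sum: 3(1 - 1/12) = 3·11/12

Answer: 11/4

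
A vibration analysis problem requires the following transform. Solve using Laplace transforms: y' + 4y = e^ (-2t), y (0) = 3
Take L: sY - 3 + 4Y = 1/(s + 2)
Y(s + 4) = 1/(s + 2) + 3
Y = 1/((s + 2)(s + 4)) + 3/(s + 4)
Partial fractions: 1/((s + 2)(s + 4)) = (1/2)/(s + 2) - (1/2)/(s + 4)
So Y = (1/2)/(s + 2) + (5/2)/(s + 4)
Inverse Laplace transform (L^(-1){1/(s + 2)} = e^(-2t), L^(-1){1/(s + 4)} = e^(-4t)):

Answer: y(t) = (1/2)·e^(-2t) + (5/2)·e^(-4t)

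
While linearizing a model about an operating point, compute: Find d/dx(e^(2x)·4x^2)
Product rule: (fg)'=f'g + fg'
f=e^(2x), f'=2·e^(2x)
g=4x^2, g'=8x

Answer: 8·e^(2x)·x^2 + 8·e^(2x)·x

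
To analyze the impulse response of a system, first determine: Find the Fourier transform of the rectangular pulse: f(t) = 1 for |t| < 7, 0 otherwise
F(omega)=integral from -7 to 7 of e^(-j * omega * t) dt
=2 * sin(7 * omega)/omega=14 * sinc(7 * omega/pi)

Answer: 2 * sin(7 * omega)/omega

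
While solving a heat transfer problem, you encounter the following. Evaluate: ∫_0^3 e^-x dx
Antiderivative: -e^-x
Evaluate: -(e^-3 - 1)

Answer: (e^-3 - 1)/(-1)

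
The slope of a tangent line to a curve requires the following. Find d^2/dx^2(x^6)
Apply power rule 2 times:
d^1: 6x^5
d^2: 30x^4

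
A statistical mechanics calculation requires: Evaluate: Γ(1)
Γ(n) = (n-1)! for positive integers
Γ(1) = 0! = 1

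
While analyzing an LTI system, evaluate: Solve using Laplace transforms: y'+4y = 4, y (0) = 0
Take L of both sides: sY(s) - 0 + 4Y(s)=4/s
Y(s)(s + 4)=4/s + 0
Y(s)=4/(s(s + 4)) + 0/(s + 4)
Partial fractions: 4/(s(s + 4))=1/s - 1/(s + 4)
So Y(s)=1/s - 1/(s + 4)
Inverse transform (L^(-1){1/s}=1, L^(-1){1/(s + 4)}=e^(-4t)):

Answer: y(t)=1 - e^(-4t)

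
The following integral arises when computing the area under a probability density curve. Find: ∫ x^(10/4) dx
Power rule: ∫ x^(5/2) dx=x^(7/2)/(7/2)+C

Answer: (2/7)·x^(7/2)+C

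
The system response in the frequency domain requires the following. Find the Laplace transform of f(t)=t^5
L{t^n} = n!/s^(n + 1)
L{t^5} = 5!/s^6 = 120/s^6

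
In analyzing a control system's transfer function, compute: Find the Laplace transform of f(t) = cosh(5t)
L{cosh(at)} = s/(s²-a²)
L{cosh(5t)} = s/(s²-25)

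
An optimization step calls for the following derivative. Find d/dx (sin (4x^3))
Chain rule: d/dx[sin(u)]=cos(u)·u' where u=4x^3
u'=12x^2

Answer: 12x^2·cos(4x^3)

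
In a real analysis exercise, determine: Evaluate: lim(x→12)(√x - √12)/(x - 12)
Multiply by conjugate (√x+√12)/(√x+√12):
=(x - 12)/((x - 12)(√x+√12))=1/(√x+√12)
As x → 12: 1/(2√12)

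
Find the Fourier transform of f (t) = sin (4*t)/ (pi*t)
sin(W * t)/(pi * t) = (W/pi) * sinc(W * t/pi) is the impulse response of the ideal low-pass filter with cutoff W (here W = 4).
Its Fourier transform is a rectangular function:
F(omega) = 1 for |omega| < 4, 0 otherwise

Answer: rect(omega/8) [i.e., 1 for |omega| < 4, 0 otherwise]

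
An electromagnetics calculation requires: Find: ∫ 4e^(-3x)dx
Since d/dx[e^(-3x)] = -3e^(-3x), we get -4/3 e^(-3x)+C

Answer: (-4/3)e^(-3x)+C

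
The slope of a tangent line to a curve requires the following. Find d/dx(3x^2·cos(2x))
Product rule: (fg)' = f'g + fg'
f = 3x^2, f' = 6x
g = cos(2x), g' = -2·sin(2x)

Answer: 6x·cos(2x) - 6x^2·sin(2x)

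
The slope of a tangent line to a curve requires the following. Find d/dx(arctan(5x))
d/dx[arctan(u)]=u'/(1+u²), u=5x, u'=5

Answer: 5/(1+25x²)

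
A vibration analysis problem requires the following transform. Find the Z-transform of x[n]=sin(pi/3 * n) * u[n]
Z{sin(w0 * n) * u[n]} = z * sin(w0)/(z^2 - 2z * cos(w0) + 1)
With w0 = pi/3: X(z) = z * sin(pi/3)/(z^2 - 2z * cos(pi/3) + 1)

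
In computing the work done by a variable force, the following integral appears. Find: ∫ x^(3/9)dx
Power rule: ∫ x^(1/3) dx = x^(4/3)/(4/3)+C

Answer: (3/4)·x^(4/3)+C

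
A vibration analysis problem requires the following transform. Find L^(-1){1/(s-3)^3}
L^(-1){1/(s-a)^n} = t^(n-1)·e^(at)/(n-1)!
Here a = 3, n = 3: t^2·e^(3t)/2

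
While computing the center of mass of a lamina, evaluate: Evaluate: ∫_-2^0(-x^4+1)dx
Step 1: Find antiderivative F(x) = (-1/5)x^5 + x
Step 2: F(0) - F(-2) = 0 - (22/5) = -22/5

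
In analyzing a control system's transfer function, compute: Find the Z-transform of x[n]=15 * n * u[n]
Z{n*u[n]}=z/(z-1)^2
By linearity: Z{15*n*u[n]}=15z/(z-1)^2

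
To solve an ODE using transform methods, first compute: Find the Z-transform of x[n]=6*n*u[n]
Z{n*u[n]}=z/(z-1)^2
By linearity: Z{6*n*u[n]}=6z/(z-1)^2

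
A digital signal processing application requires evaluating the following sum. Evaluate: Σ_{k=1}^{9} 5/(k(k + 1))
Partial fractions: 5/(k(k+1)) = 5/k - 5/(k+1)
Telescoping sum: 5(1-1/10) = 5·9/10

Answer: 9/2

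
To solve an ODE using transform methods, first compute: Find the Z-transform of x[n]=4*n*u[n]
Z{n*u[n]}=z/(z-1)^2
By linearity: Z{4*n*u[n]}=4z/(z-1)^2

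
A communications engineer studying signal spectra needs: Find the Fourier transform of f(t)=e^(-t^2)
The Fourier transform of a Gaussian e^(-t^2) is sqrt(pi)*e^(-omega^2/4).
With a = 1: F(omega) = sqrt(pi)*e^(-omega^2/4)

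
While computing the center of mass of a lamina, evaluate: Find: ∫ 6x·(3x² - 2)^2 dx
Let u=3x² - 2, du=6x dx
∫ u^2 du=u^3/3+C

Answer: (3x² - 2)^3/3+C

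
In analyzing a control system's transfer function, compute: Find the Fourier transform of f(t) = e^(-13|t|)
Using the standard pair: F{e^(-a|t|)} = 2a/(a^2 + omega^2)
With a = 13: F(omega) = 26/(169 + omega^2)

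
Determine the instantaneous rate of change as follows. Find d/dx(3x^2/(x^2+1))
Quotient rule: (f/g)' = (f'g - fg')/g²
f = 3x^2, f' = 6x
g = x^2+1, g' = 2x

Answer: (6x·(x^2+1)-6x^3)/(x^2+1)²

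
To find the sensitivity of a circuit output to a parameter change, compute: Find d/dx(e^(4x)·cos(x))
Product rule: (fg)' = f'g+fg'
f = e^(4x), f' = 4·e^(4x)
g = cos(x), g' = -sin(x)

Answer: 4·e^(4x)·cos(x) - e^(4x)·sin(x)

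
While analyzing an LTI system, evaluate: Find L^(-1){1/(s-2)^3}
L^(-1){1/(s-a)^n}=t^(n-1)·e^(at)/(n-1)!
Here a=2, n=3: t^2·e^(2t)/2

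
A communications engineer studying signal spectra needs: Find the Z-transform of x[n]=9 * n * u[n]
Z{n*u[n]} = z/(z-1)^2
By linearity: Z{9*n*u[n]} = 9z/(z-1)^2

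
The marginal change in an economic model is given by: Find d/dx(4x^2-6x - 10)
Power rule: d/dx(ax^n) = n·a·x^(n-1)
Term by term: 8·x - 6

Answer: 8x - 6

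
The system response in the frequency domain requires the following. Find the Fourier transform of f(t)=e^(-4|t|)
Using the standard pair: F{e^(-a|t|)} = 2a/(a^2+omega^2)
With a = 4: F(omega) = 8/(16+omega^2)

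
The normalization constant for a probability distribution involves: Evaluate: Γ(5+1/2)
Γ(n + 1/2) = (2n)!√π/(4^n·n!)
= 3628800√π/(1024·120) = (945/32)·√π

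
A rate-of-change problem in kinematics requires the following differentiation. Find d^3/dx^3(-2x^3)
Apply power rule 3 times:
d^1: -6x^2
d^2: -12x
d^3: -12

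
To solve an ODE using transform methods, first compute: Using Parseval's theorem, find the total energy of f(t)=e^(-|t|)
Parseval's theorem: E = integral |f(t)|^2 dt = (1/2pi) integral |F(omega)|^2 domega
E = integral_{-inf}^{inf} e^(-2|t|) dt = 2 * integral_0^inf e^(-2t) dt = 2/(2 * 1) = 1/1

Answer: 1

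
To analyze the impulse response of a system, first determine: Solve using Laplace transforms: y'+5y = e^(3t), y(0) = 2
Take L: sY - 2+5Y = 1/(s-3)
Y(s+5) = 1/(s-3)+2
Y = 1/((s-3)(s+5))+2/(s+5)
Partial fractions: 1/((s-3)(s+5)) = (1/8)/(s-3) - (1/8)/(s+5)
So Y = (1/8)/(s-3)+(15/8)/(s+5)
Inverse Laplace transform (L^(-1){1/(s-3)} = e^(3t), L^(-1){1/(s+5)} = e^(-5t)):

Answer: y(t) = (1/8)·e^(3t)+(15/8)·e^(-5t)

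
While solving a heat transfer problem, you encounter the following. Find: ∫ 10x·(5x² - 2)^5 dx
Let u=5x² - 2, du=10x dx
∫ u^5 du=u^6/6+C

Answer: (5x² - 2)^6/6+C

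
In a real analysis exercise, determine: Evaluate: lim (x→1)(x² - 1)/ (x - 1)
Factor: (x² - 1) = (x-1)(x + 1)
Cancel (x-1): lim(x→1) (x + 1) = 2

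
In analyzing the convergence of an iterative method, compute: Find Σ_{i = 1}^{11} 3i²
= 3·n(n + 1)(2n + 1)/6 = 3·11·12·23/6 = 1518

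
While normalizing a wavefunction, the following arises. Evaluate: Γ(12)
Γ(n) = (n-1)! for positive integers
Γ(12) = 11! = 39916800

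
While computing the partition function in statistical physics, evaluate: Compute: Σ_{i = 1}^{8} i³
Using formula: Σ i^3 = [n(n + 1)/2]² = [8·9/2]² = 1296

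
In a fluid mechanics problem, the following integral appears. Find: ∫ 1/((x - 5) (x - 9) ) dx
Partial fractions: 1/((x-5)(x-9)) = A/(x-5) + B/(x-9)
A = -1/4, B = 1/4
∫ [-1/4· 1/(x-5) + 1/4· 1/(x-9)] dx
= (1/4)[ln|x-9| - ln|x-5|] + C

Answer: (1/4)·ln|(x-9)/(x-5)| + C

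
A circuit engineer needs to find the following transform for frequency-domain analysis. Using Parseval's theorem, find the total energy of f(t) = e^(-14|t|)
Parseval's theorem: E=integral |f(t)|^2 dt=(1/2pi) integral |F(omega)|^2 domega
E=integral_{-inf}^{inf} e^(-28|t|) dt=2*integral_0^inf e^(-28t) dt=2/(2*14)=1/14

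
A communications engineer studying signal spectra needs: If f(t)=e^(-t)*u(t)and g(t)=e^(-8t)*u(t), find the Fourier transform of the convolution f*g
By the convolution theorem: F{f * g} = F(omega) * G(omega)
F(omega) = 1/(1 + j * omega), G(omega) = 1/(8 + j * omega)
F{f * g} = 1/((1 + j * omega)(8 + j * omega))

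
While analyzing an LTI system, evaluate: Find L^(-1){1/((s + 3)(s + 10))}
Partial fractions: 1/((s + 3)(s + 10))=A/(s + 3) + B/(s + 10)
Cover-up: A=1/(s + 10)|_{s=-3}=1/7; B=1/(s + 3)|_{s=-10}=-1/7
L^(-1)=(1/7)e^(-3t) - (1/7)e^(-10t)

Answer: (1/7)(e^(-3t) - e^(-10t))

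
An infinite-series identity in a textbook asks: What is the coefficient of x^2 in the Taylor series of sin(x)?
sin(x) has only odd powers. Coefficient of x^2 = 0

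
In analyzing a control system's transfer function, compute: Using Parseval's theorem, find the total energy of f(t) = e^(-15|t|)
Parseval's theorem: E=integral |f(t)|^2 dt=(1/2pi) integral |F(omega)|^2 domega
E=integral_{-inf}^{inf} e^(-30|t|) dt=2 * integral_0^inf e^(-30t) dt=2/(2 * 15)=1/15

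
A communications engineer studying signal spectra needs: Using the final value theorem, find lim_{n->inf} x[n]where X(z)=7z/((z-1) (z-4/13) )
Final value theorem: lim x[n]=lim_{z->1} (z-1) * X(z)
(z-1) * X(z)=7z/(z-4/13)
As z->1: 7/(1 - 4/13)=7/(9/13)=91/9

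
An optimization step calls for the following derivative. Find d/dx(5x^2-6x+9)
Power rule: d/dx(ax^n)=n·a·x^(n-1)
Term by term: 10·x - 6

Answer: 10x - 6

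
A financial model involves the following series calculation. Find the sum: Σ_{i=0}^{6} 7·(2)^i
Geometric series: S = a(1 - r^n)/(1 - r)
a = 7, r = 2, n = 7
S = 7(1-128)/-1 = 889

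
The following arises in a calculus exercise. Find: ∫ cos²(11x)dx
Using identity cos²(u)=(1 + cos(2u))/2:
∫ (1 + cos(22x))/2 dx=x/2 + sin(22x)/44 + C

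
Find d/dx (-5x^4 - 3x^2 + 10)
Power rule: d/dx(ax^n)=n·a·x^(n-1)
Term by term: -20·x^3 - 6·x

Answer: -20x^3 - 6x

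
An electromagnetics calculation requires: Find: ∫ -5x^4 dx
Using power rule: ∫ -5x^4 dx = -5/5 x^5 + C = -x^5 + C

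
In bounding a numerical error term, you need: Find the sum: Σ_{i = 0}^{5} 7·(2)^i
Geometric series: S = a(1 - r^n)/(1 - r)
a = 7, r = 2, n = 6
S = 7(1-64)/-1 = 441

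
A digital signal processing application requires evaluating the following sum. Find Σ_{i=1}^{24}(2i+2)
= 2·Σ i + 2·24 = 2·300 + 48 = 648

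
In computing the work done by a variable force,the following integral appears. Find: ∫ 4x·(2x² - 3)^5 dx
Let u=2x² - 3, du=4x dx
∫ u^5 du=u^6/6 + C

Answer: (2x² - 3)^6/6 + C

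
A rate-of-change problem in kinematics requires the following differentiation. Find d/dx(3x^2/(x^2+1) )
Quotient rule: (f/g)'=(f'g - fg')/g²
f=3x^2, f'=6x
g=x^2+1, g'=2x

Answer: (6x·(x^2+1)-6x^3)/(x^2+1)²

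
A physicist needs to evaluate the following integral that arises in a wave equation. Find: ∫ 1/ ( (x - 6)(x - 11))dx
Partial fractions: 1/((x-6)(x-11))=A/(x-6)+B/(x-11)
A=-1/5, B=1/5
∫ [-1/5· 1/(x-6)+1/5· 1/(x-11)] dx
=(1/5)[ln|x-11| - ln|x-6|]+C

Answer: (1/5)·ln|(x-11)/(x-6)|+C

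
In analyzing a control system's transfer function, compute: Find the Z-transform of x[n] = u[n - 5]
Using the time-shift property: Z{u[n-5]} = z^(-5)*z/(z-1)
= z^(-4)/(z-1)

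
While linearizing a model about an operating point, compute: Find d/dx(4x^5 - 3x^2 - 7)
Power rule: d/dx(ax^n)=n·a·x^(n-1)
Term by term: 20·x^4 - 6·x

Answer: 20x^4 - 6x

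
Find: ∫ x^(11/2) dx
Power rule: ∫ x^(11/2) dx = x^(13/2)/(13/2) + C

Answer: (2/13)·x^(13/2) + C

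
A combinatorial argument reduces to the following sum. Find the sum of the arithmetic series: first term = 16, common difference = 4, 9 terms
Last term: a_n=16+(9-1)·4=48
Sum=n(a_1+a_n)/2=9(16+48)/2=288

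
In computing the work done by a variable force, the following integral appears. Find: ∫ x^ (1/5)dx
Power rule: ∫ x^(1/5) dx = x^(6/5)/(6/5) + C

Answer: (5/6)·x^(6/5) + C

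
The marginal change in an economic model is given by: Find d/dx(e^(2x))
Chain rule: d/dx[e^u] = e^u · u' where u = 2x
u' = 2

Answer: 2·e^(2x)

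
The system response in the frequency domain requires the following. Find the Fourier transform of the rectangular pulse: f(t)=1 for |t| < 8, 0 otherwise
F(omega) = integral from -8 to 8 of e^(-j*omega*t) dt
= 2*sin(8*omega)/omega = 16*sinc(8*omega/pi)

Answer: 2*sin(8*omega)/omega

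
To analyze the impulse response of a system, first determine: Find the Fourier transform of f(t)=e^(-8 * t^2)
The Fourier transform of a Gaussian e^(-a * t^2) is sqrt(pi/a) * e^(-omega^2/(4a)).
With a=8: F(omega)=sqrt(pi/8) * e^(-omega^2/32)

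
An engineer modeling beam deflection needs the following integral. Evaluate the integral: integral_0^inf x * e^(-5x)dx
This is a Gamma integral. Substitute u=5x (du=5 dx):
integral_0^inf x*e^(-5x) dx=(1/5^2) integral_0^inf u^1*e^(-u) du
=Gamma(2)/5^2=1!/5^2=1/25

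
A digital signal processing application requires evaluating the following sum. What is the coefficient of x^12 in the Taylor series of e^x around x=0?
Taylor series of e^x = Σ x^n/n!
Coefficient of x^12 = 1/12! = 1/479001600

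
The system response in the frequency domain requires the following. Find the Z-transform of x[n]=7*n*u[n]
Z{n * u[n]} = z/(z-1)^2
By linearity: Z{7 * n * u[n]} = 7z/(z-1)^2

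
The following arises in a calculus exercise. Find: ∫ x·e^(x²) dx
Let u=x², du=2x dx
∫ (1/2)e^u du=e^u/2 + C

Answer: e^(x²)/2 + C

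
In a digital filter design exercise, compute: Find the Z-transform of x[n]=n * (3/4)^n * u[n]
Using the property Z{n * a^n * u[n]}=az/(z-a)^2
With a=3/4: X(z)=(3/4)z/(z - 3/4)^2, |z| > 3/4

Answer: (3/4)z/(z - 3/4)^2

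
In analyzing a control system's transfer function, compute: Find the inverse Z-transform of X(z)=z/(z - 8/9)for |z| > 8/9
Standard pair: z/(z-a) <-> a^n * u[n] for causal signals
With a = 8/9: x[n] = (8/9)^n * u[n]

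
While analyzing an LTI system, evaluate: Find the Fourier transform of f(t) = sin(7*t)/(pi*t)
sin(W * t)/(pi * t) = (W/pi) * sinc(W * t/pi) is the impulse response of the ideal low-pass filter with cutoff W (here W = 7).
Its Fourier transform is a rectangular function:
F(omega) = 1 for |omega| < 7, 0 otherwise

Answer: rect(omega/14) [i.e., 1 for |omega| < 7, 0 otherwise]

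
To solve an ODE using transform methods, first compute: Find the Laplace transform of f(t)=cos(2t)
L{cos(wt)}=s/(s² + w²)
L{cos(2t)}=s/(s² + 4)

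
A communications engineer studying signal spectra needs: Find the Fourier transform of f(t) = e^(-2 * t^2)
The Fourier transform of a Gaussian e^(-a*t^2) is sqrt(pi/a)*e^(-omega^2/(4a)).
With a = 2: F(omega) = sqrt(pi/2)*e^(-omega^2/8)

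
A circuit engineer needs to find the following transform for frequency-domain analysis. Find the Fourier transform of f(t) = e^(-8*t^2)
The Fourier transform of a Gaussian e^(-a * t^2) is sqrt(pi/a) * e^(-omega^2/(4a)).
With a = 8: F(omega) = sqrt(pi/8) * e^(-omega^2/32)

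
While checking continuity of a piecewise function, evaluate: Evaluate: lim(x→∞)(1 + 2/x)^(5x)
Rewrite as [(1 + 2/x)^x]^5.
lim(1 + 2/x)^x=e^2, so limit=(e^2)^5=e^10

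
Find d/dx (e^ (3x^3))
Chain rule: d/dx[e^u] = e^u · u' where u = 3x^3
u' = 9x^2

Answer: 9x^2·e^(3x^3)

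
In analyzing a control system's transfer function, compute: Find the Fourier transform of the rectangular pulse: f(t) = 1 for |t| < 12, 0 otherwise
F(omega)=integral from -12 to 12 of e^(-j*omega*t) dt
=2*sin(12*omega)/omega=24*sinc(12*omega/pi)

Answer: 2*sin(12*omega)/omega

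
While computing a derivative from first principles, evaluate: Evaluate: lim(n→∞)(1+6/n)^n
This is the definition of e^6: lim(1 + 6/n)^n=e^6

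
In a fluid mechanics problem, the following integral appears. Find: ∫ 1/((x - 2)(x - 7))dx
Partial fractions: 1/((x-2)(x-7)) = A/(x-2) + B/(x-7)
A = -1/5, B = 1/5
∫ [-1/5· 1/(x-2) + 1/5· 1/(x-7)] dx
= (1/5)[ln|x-7| - ln|x-2|] + C

Answer: (1/5)·ln|(x-7)/(x-2)| + C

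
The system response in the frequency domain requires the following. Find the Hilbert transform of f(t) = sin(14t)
The Hilbert transform shifts each frequency component by -pi/2.
H{sin(wt)}=-cos(wt)
With w=14: H{sin(14t)}=-cos(14t)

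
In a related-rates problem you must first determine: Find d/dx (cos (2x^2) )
Chain rule: d/dx[cos(u)] = -sin(u)·u' where u = 2x^2
u' = 4x

Answer: -4x·sin(2x^2)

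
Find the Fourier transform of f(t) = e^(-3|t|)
Using the standard pair: F{e^(-a|t|)}=2a/(a^2 + omega^2)
With a=3: F(omega)=6/(9 + omega^2)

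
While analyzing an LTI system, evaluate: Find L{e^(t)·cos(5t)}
First shifting: L{e^(at)f(t)}=F(s-a)
L{cos(5t)}=s/(s²+25)
Shift: (s-1)/((s-1)²+25)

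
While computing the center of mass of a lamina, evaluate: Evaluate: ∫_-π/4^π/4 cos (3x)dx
Antiderivative: sin(3x)/3
Evaluate at bounds: [sin(3·π/4)/3] - [sin(3·-π/4)/3]
=((√2/2) - (-√2/2))/3=√2/3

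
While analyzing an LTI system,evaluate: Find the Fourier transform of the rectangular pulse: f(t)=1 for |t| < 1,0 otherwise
F(omega)=integral from -1 to 1 of e^(-j*omega*t) dt
=2*sin(1*omega)/omega=2*sinc(1*omega/pi)

Answer: 2*sin(1*omega)/omega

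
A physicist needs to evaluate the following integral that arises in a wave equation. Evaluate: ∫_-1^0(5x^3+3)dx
Step 1: Find antiderivative F(x) = (5/4)x^4+3x
Step 2: F(0) - F(-1) = 0 - (-7/4) = 7/4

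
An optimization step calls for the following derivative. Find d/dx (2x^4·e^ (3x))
Product rule: (fg)' = f'g+fg'
f = 2x^4, f' = 8x^3
g = e^(3x), g' = 3·e^(3x)

Answer: 8x^3·e^(3x)+6x^4·e^(3x)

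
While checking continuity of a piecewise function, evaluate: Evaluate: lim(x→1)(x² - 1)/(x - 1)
Factor: (x² - 1)=(x-1)(x + 1)
Cancel (x-1): lim(x→1) (x + 1)=2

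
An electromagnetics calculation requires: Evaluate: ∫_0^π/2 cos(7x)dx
Antiderivative: sin(7x)/7
Evaluate at bounds: [sin(7·π/2)/7] - [sin(7·0)/7]
= ((-1) - (0))/7 = -1/7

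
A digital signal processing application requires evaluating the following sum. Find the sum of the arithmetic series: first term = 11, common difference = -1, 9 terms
Last term: a_n=11+(9-1)·-1=3
Sum=n(a_1+a_n)/2=9(11+3)/2=63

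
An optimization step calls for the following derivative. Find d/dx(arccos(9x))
d/dx[arccos(u)]=-u'/√(1-u²), u=9x, u'=9

Answer: -9/√(1 - 81x²)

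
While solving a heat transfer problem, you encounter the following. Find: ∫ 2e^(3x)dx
Since d/dx[e^(3x)] = 3e^(3x), we get 2/3 e^(3x) + C

Answer: (2/3)e^(3x) + C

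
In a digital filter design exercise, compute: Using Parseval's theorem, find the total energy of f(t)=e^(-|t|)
Parseval's theorem: E=integral |f(t)|^2 dt=(1/2pi) integral |F(omega)|^2 domega
E=integral_{-inf}^{inf} e^(-2|t|) dt=2 * integral_0^inf e^(-2t) dt=2/(2 * 1)=1/1

Answer: 1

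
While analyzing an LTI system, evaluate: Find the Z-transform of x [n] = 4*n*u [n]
Z{n * u[n]}=z/(z-1)^2
By linearity: Z{4 * n * u[n]}=4z/(z-1)^2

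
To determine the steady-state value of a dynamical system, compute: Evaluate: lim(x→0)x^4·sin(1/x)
Squeeze theorem: -|x^4| ≤ x^4·sin(1/x) ≤ |x^4|
Since x^4 → 0 as x → 0, by squeeze theorem the limit is 0

Answer: 0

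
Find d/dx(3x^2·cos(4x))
Product rule: (fg)'=f'g+fg'
f=3x^2, f'=6x
g=cos(4x), g'=-4·sin(4x)

Answer: 6x·cos(4x)-12x^2·sin(4x)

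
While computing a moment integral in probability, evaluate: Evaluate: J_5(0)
J_n(0) = 0 for all n > 0 (Bessel function of first kind)
J_5(0) = 0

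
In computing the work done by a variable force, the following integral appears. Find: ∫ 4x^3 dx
Using power rule: ∫ 4x^3 dx=4/4 x^4 + C=x^4 + C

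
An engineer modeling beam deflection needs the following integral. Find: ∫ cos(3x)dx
Using substitution u = 3x: ∫ cos(u) du/3 = sin(u)/3 + C

Answer: (1/3)sin(3x) + C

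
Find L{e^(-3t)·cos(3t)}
First shifting: L{e^(at)f(t)} = F(s-a)
L{cos(3t)} = s/(s² + 9)
Shift: (s + 3)/((s + 3)² + 9)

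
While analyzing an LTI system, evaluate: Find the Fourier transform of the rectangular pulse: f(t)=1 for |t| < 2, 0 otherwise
F(omega)=integral from -2 to 2 of e^(-j * omega * t) dt
=2 * sin(2 * omega)/omega=4 * sinc(2 * omega/pi)

Answer: 2 * sin(2 * omega)/omega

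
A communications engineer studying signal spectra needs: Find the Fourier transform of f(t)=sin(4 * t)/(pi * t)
sin(W * t)/(pi * t) = (W/pi) * sinc(W * t/pi) is the impulse response of the ideal low-pass filter with cutoff W (here W = 4).
Its Fourier transform is a rectangular function:
F(omega) = 1 for |omega| < 4, 0 otherwise

Answer: rect(omega/8) [i.e., 1 for |omega| < 4, 0 otherwise]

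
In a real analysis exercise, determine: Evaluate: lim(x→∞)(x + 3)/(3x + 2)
Divide numerator and denominator by x:
lim (1+3/x)/(3+2/x) = 1/3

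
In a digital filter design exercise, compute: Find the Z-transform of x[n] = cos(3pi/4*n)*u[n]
Z{cos(w0*n)*u[n]}=z(z - cos(w0))/(z^2-2z*cos(w0)+1)
With w0=3pi/4: X(z)=z(z - cos(3pi/4))/(z^2-2z*cos(3pi/4)+1)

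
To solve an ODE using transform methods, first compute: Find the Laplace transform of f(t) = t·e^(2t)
L{t·e^(at)} = 1/(s-a)²
L{t·e^(2t)} = 1/(s-2)²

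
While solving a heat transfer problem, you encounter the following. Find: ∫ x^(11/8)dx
Power rule: ∫ x^(11/8) dx=x^(19/8)/(19/8)+C

Answer: (8/19)·x^(19/8)+C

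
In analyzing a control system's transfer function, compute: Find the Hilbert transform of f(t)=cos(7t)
The Hilbert transform shifts each frequency component by -pi/2.
H{cos(wt)} = sin(wt)
With w = 7: H{cos(7t)} = sin(7t)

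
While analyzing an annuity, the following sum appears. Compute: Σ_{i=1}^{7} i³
Using formula: Σ i^3=[n(n + 1)/2]²=[7·8/2]²=784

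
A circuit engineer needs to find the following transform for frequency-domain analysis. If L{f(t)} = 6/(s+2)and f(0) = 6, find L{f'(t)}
L{f'(t)}=s·F(s) - f(0)=6s/(s + 2) - 6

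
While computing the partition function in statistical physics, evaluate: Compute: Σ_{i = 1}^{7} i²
Using formula: Σ i^2=n(n + 1)(2n + 1)/6=7·8·15/6=140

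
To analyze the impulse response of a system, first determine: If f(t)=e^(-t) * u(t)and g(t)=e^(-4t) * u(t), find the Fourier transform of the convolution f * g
By the convolution theorem: F{f * g}=F(omega) * G(omega)
F(omega)=1/(1 + j * omega), G(omega)=1/(4 + j * omega)
F{f * g}=1/((1 + j * omega)(4 + j * omega))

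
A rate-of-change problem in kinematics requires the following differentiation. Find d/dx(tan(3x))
Chain rule: d/dx[tan(u)] = sec²(u)·u' where u = 3x
u' = 3

Answer: 3·sec²(3x)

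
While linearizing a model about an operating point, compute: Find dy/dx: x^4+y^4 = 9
Differentiate: 4x^3 + 4y^3·(dy/dx) = 0
dy/dx = -4x^3/(4y^3)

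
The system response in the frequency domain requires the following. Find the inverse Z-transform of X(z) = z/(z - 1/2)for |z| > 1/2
Standard pair: z/(z-a) <-> a^n * u[n] for causal signals
With a=1/2: x[n]=(1/2)^n * u[n]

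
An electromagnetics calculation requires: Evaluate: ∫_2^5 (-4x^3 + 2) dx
Step 1: Find antiderivative F(x)=-x^4+2x
Step 2: F(5) - F(2)=-615 - (-12)=-603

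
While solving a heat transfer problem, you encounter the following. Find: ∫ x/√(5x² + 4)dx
Let u=5x²+4, du=10x dx
∫ (1/10)·u^(-1/2) du=√u/5+C

Answer: √(5x²+4)/5+C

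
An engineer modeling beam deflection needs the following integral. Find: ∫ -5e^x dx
Since d/dx[e^x]=+e^x, we get -5e^x+C

Answer: -5e^x+C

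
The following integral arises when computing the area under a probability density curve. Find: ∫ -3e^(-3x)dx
Since d/dx[e^(-3x)] = -3e^(-3x), we get 1 e^(-3x) + C

Answer: e^(-3x) + C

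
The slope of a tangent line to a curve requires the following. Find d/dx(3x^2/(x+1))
Quotient rule: (f/g)' = (f'g - fg')/g²
f = 3x^2, f' = 6x
g = x+1, g' = 1

Answer: (6x·(x+1)-3x^2)/(x+1)²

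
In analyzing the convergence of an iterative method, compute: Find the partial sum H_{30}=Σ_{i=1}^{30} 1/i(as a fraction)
H_30 = 1+1/2+1/3+...+1/30
= 9304682830147/2329089562800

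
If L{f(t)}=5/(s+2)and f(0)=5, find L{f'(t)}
L{f'(t)} = s·F(s) - f(0) = 5s/(s+2)-5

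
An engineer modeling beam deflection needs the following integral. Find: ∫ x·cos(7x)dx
By parts: u=x, dv=cos(7x) dx
du=dx, v=sin(7x)/7
=x·sin(7x)/7 + cos(7x)/7² + C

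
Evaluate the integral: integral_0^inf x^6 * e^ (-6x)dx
This is a Gamma integral. Substitute u=6x (du=6 dx):
integral_0^inf x^6*e^(-6x) dx=(1/6^7) integral_0^inf u^6*e^(-u) du
=Gamma(7)/6^7=6!/6^7=720/279936

Answer: 5/1944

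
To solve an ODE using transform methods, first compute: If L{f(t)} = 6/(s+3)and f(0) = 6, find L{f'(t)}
L{f'(t)} = s·F(s) - f(0) = 6s/(s + 3) - 6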